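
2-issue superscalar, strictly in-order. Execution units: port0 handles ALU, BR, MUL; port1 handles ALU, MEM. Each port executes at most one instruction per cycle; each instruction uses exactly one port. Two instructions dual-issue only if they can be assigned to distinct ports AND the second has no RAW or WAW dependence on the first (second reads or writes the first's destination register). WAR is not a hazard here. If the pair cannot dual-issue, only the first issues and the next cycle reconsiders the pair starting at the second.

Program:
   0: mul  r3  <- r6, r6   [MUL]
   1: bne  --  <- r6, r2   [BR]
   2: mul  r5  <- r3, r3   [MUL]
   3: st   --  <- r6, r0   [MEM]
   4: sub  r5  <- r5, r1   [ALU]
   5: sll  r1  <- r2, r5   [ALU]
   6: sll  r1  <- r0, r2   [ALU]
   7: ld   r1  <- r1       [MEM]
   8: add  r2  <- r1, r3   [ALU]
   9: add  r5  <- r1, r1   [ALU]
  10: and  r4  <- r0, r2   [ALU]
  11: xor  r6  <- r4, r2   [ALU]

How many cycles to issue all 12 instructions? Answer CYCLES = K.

[0] i0  mul  -- no-port MUL/BR
[1] i1  bne  -- no-port BR/MUL
[2] i2/i3  mul;st  -- dual
[3] i4  sub  -- RAW r5
[4] i5  sll  -- WAW r1
[5] i6  sll  -- RAW+WAW r1
[6] i7  ld  -- RAW r1
[7] i8/i9  add;add  -- dual
[8] i10  and  -- RAW r4
[9] i11  xor  -- tail

CYCLES = 10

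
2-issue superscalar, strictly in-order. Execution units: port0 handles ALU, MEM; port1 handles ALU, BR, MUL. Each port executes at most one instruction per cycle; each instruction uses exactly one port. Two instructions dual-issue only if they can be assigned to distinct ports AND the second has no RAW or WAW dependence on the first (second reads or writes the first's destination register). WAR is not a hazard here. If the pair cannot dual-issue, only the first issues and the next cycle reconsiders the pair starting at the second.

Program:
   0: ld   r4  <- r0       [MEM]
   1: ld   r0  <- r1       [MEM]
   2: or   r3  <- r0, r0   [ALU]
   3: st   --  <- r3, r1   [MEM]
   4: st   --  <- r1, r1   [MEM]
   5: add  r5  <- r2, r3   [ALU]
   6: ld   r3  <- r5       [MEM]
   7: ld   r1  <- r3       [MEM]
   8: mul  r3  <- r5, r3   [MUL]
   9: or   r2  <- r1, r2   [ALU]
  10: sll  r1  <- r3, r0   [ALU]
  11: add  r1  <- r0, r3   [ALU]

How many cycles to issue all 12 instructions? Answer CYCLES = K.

c0: i0 ld  no-port MEM/MEM
c1: i1 ld  RAW r0
c2: i2 or  RAW r3
c3: i3 st  no-port MEM/MEM
c4: i4,i5 st+add  pair
c5: i6 ld  no-port MEM/MEM
c6: i7,i8 ld+mul  pair
c7: i9,i10 or+sll  pair
c8: i11 add  tail

CYCLES = 9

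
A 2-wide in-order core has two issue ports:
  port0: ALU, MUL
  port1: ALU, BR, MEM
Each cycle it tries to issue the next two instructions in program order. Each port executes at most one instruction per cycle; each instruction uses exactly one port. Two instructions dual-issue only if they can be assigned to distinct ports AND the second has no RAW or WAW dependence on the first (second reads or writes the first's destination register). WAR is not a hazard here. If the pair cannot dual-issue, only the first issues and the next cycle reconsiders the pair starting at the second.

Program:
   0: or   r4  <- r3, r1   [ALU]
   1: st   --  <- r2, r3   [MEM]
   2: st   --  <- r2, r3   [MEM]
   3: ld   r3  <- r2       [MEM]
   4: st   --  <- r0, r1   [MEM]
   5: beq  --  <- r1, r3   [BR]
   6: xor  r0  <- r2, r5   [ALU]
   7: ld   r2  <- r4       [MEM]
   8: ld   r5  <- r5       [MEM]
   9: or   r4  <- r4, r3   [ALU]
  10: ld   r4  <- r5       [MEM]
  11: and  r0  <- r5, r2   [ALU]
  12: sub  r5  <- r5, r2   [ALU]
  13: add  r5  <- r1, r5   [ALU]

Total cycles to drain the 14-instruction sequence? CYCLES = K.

CYCLES = 10

#0 head=0: or+st i0+i1 dual
#1 head=2: st i2 no-port MEM/MEM
#2 head=3: ld i3 no-port MEM/MEM
#3 head=4: st i4 no-port MEM/BR
#4 head=5: beq+xor i5+i6 dual
#5 head=7: ld i7 no-port MEM/MEM
#6 head=8: ld+or i8+i9 dual
#7 head=10: ld+and i10+i11 dual
#8 head=12: sub i12 RAW+WAW r5
#9 head=13: add i13 tail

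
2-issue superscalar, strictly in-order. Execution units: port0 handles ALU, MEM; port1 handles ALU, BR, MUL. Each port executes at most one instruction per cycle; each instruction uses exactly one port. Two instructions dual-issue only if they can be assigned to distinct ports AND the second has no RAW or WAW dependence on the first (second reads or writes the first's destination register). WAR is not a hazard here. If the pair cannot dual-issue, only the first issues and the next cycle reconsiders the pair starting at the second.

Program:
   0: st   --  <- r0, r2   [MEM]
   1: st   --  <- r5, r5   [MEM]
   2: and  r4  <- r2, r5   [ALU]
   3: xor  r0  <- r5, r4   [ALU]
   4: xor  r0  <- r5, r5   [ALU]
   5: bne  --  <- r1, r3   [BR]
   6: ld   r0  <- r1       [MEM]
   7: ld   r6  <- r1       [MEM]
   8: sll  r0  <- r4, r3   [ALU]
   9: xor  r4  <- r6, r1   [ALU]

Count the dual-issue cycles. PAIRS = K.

#0 head=0: st.MEM i0 no-port MEM/MEM
#1 head=1: st.MEM and.ALU i1+i2 2-wide
#2 head=3: xor.ALU i3 WAW r0
#3 head=4: xor.ALU bne.BR i4+i5 2-wide
#4 head=6: ld.MEM i6 no-port MEM/MEM
#5 head=7: ld.MEM sll.ALU i7+i8 2-wide
#6 head=9: xor.ALU i9 tail

PAIRS = 3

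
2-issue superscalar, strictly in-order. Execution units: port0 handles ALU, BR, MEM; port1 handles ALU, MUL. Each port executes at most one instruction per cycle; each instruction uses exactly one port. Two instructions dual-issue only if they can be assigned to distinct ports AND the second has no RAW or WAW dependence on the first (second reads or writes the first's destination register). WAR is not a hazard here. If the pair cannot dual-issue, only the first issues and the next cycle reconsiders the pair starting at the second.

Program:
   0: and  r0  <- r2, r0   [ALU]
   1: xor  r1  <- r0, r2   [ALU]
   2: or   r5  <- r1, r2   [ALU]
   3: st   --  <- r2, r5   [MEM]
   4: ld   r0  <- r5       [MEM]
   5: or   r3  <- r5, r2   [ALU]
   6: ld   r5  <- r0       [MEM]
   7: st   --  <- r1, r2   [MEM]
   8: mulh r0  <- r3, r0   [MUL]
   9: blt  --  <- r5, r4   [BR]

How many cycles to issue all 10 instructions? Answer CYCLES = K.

t=0 i0:and ; RAW r0
t=1 i1:xor ; RAW r1
t=2 i2:or ; RAW r5
t=3 i3:st ; no-port MEM/MEM
t=4 i4,i5:ld or ; dual
t=5 i6:ld ; no-port MEM/MEM
t=6 i7,i8:st mulh ; dual
t=7 i9:blt ; tail

CYCLES = 8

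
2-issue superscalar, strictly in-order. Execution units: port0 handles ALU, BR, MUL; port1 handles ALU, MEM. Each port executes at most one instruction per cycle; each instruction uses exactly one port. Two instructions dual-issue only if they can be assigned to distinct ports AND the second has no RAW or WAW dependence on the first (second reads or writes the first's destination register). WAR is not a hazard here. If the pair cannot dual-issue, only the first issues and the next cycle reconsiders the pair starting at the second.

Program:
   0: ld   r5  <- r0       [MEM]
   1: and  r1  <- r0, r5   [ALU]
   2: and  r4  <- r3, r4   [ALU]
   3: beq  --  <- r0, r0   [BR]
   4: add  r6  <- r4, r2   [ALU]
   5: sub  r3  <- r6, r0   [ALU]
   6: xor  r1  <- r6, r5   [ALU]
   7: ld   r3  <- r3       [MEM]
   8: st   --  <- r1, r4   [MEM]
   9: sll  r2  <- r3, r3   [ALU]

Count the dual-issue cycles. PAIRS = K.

t=0 i0:ld.MEM ; RAW r5
t=1 i1/i2:and.ALU;and.ALU ; dual
t=2 i3/i4:beq.BR;add.ALU ; dual
t=3 i5/i6:sub.ALU;xor.ALU ; dual
t=4 i7:ld.MEM ; no-port MEM/MEM
t=5 i8/i9:st.MEM;sll.ALU ; dual

PAIRS = 4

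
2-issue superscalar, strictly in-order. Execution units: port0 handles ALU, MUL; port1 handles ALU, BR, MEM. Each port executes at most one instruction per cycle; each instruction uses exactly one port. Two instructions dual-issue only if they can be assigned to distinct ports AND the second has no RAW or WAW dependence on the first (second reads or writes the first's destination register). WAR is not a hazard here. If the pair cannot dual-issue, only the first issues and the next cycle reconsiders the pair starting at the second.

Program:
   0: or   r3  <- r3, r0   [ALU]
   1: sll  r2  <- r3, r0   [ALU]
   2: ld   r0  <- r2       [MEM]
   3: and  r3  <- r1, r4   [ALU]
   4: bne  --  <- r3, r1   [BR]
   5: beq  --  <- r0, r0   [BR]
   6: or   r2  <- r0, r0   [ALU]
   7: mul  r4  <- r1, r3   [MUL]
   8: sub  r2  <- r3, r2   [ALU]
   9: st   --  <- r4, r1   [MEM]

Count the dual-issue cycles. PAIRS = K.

PAIRS = 3

  cy0 -> i0 (or.ALU) RAW r3
  cy1 -> i1 (sll.ALU) RAW r2
  cy2 -> i2,i3 (ld.MEM+and.ALU) pair
  cy3 -> i4 (bne.BR) no-port BR/BR
  cy4 -> i5,i6 (beq.BR+or.ALU) pair
  cy5 -> i7,i8 (mul.MUL+sub.ALU) pair
  cy6 -> i9 (st.MEM) tail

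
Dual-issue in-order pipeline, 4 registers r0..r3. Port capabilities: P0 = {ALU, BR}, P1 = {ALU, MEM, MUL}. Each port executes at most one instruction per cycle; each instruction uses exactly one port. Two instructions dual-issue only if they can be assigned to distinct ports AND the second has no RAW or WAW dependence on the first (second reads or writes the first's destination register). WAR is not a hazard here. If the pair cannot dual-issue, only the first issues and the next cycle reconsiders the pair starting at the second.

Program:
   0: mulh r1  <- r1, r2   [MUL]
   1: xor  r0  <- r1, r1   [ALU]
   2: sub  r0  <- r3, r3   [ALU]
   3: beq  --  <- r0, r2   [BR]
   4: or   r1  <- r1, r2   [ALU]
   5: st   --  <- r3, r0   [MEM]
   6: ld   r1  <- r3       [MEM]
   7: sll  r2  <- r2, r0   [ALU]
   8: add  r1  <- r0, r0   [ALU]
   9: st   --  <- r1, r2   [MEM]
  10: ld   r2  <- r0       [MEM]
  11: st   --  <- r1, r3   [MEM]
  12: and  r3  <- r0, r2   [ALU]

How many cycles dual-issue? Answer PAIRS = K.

t=0 i0:mulh.MUL ; RAW r1
t=1 i1:xor.ALU ; WAW r0
t=2 i2:sub.ALU ; RAW r0
t=3 i3&i4:beq.BR+or.ALU ; pair
t=4 i5:st.MEM ; no-port MEM/MEM
t=5 i6&i7:ld.MEM+sll.ALU ; pair
t=6 i8:add.ALU ; RAW r1
t=7 i9:st.MEM ; no-port MEM/MEM
t=8 i10:ld.MEM ; no-port MEM/MEM
t=9 i11&i12:st.MEM+and.ALU ; pair

PAIRS = 3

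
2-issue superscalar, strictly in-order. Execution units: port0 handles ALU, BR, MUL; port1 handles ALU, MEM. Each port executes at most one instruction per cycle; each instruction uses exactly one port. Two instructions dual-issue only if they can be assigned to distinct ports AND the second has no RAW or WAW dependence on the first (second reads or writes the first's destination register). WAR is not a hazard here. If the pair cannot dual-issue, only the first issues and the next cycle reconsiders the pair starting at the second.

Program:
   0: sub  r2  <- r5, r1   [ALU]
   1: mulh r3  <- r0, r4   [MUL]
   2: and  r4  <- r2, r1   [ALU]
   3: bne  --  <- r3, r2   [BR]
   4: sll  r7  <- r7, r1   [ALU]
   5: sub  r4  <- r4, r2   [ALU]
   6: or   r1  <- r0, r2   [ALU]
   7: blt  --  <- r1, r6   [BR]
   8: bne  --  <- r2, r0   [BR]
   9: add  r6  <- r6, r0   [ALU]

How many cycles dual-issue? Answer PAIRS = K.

c0: i0/i1 sub.ALU;mulh.MUL  2-wide
c1: i2/i3 and.ALU;bne.BR  2-wide
c2: i4/i5 sll.ALU;sub.ALU  2-wide
c3: i6 or.ALU  RAW r1
c4: i7 blt.BR  no-port BR/BR
c5: i8/i9 bne.BR;add.ALU  2-wide

PAIRS = 4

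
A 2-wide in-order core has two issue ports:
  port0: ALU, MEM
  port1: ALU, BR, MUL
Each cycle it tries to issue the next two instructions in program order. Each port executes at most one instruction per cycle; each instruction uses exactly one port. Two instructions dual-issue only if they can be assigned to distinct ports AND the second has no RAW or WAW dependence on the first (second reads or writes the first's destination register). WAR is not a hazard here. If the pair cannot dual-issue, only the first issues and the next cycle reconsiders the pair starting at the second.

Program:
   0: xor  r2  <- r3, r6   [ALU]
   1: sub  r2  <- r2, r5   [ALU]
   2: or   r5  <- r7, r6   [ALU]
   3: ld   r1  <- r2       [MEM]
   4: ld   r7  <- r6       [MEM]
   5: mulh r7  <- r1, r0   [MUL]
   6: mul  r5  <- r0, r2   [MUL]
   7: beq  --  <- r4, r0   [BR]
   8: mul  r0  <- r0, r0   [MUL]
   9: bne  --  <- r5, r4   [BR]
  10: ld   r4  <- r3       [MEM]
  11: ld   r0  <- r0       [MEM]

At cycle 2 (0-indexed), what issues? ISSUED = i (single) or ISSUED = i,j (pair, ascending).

c0: i0 xor  RAW+WAW r2
c1: i1&i2 sub;or  2-wide
c2: i3 ld  no-port MEM/MEM
c3: i4 ld  WAW r7
c4: i5 mulh  no-port MUL/MUL
c5: i6 mul  no-port MUL/BR
c6: i7 beq  no-port BR/MUL
c7: i8 mul  no-port MUL/BR
c8: i9&i10 bne;ld  2-wide
c9: i11 ld  tail

ISSUED = 3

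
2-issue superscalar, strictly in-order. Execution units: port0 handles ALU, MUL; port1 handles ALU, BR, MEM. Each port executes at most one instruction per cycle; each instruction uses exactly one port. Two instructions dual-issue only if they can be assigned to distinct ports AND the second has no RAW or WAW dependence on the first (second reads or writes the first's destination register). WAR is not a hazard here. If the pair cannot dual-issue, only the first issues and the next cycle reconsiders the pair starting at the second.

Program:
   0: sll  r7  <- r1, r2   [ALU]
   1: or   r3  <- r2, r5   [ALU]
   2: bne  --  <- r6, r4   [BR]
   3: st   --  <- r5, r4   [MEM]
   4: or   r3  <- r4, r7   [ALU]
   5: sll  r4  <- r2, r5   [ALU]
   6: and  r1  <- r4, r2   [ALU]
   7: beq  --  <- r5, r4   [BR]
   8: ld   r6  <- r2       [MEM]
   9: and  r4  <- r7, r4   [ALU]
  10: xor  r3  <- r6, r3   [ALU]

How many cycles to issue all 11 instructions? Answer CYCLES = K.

c0: i0/i1 sll.ALU or.ALU  pair
c1: i2 bne.BR  no-port BR/MEM
c2: i3/i4 st.MEM or.ALU  pair
c3: i5 sll.ALU  RAW r4
c4: i6/i7 and.ALU beq.BR  pair
c5: i8/i9 ld.MEM and.ALU  pair
c6: i10 xor.ALU  tail

CYCLES = 7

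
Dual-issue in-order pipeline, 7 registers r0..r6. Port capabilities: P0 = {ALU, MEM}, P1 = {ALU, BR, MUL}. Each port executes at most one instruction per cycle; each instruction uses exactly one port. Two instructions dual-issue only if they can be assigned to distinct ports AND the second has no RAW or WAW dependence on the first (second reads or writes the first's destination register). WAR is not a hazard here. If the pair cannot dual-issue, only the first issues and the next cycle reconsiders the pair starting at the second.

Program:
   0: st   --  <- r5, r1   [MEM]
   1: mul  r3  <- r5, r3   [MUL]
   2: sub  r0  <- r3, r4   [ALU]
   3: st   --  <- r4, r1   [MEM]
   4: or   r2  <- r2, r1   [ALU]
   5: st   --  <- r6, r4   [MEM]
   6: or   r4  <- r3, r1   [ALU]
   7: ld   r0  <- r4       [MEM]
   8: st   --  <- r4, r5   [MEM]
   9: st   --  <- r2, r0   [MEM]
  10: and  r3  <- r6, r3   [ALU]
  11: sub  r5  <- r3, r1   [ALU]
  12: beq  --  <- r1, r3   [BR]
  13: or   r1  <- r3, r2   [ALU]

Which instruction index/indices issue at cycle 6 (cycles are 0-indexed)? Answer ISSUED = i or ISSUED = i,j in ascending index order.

ISSUED = 9,10

0. st+mul @i0,i1  | 2-wide
1. sub+st @i2,i3  | 2-wide
2. or+st @i4,i5  | 2-wide
3. or @i6  | RAW r4
4. ld @i7  | no-port MEM/MEM
5. st @i8  | no-port MEM/MEM
6. st+and @i9,i10  | 2-wide
7. sub+beq @i11,i12  | 2-wide
8. or @i13  | tail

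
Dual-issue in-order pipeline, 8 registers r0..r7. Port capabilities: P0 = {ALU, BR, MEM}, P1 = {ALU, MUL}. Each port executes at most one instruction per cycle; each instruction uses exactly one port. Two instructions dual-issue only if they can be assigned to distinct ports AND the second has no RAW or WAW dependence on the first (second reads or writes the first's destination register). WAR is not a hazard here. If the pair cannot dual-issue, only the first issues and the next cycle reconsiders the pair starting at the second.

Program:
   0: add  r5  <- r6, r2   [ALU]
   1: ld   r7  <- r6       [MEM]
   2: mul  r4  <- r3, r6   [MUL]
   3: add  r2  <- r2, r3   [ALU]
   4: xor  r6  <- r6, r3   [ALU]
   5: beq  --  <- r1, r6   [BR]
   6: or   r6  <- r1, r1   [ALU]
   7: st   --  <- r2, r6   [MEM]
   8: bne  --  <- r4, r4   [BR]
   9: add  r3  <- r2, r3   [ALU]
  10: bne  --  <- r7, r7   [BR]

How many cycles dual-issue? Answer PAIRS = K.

PAIRS = 4

c0: i0&i1 add ld  dual
c1: i2&i3 mul add  dual
c2: i4 xor  RAW r6
c3: i5&i6 beq or  dual
c4: i7 st  no-port MEM/BR
c5: i8&i9 bne add  dual
c6: i10 bne  tail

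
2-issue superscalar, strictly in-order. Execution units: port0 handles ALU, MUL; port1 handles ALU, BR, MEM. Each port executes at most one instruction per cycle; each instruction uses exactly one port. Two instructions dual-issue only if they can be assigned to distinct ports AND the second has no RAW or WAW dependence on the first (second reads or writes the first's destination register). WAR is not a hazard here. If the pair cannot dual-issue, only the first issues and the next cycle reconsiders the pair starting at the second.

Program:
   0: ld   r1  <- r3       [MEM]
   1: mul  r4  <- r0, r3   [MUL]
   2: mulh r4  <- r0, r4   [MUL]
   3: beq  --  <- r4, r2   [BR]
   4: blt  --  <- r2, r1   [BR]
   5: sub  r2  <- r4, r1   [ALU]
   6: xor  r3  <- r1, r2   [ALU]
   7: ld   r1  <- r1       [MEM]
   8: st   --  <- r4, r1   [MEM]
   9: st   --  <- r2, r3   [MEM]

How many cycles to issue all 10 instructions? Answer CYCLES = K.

CYCLES = 7

  cy0 -> i0/i1 (ld.MEM/mul.MUL) 2-wide
  cy1 -> i2 (mulh.MUL) RAW r4
  cy2 -> i3 (beq.BR) no-port BR/BR
  cy3 -> i4/i5 (blt.BR/sub.ALU) 2-wide
  cy4 -> i6/i7 (xor.ALU/ld.MEM) 2-wide
  cy5 -> i8 (st.MEM) no-port MEM/MEM
  cy6 -> i9 (st.MEM) tail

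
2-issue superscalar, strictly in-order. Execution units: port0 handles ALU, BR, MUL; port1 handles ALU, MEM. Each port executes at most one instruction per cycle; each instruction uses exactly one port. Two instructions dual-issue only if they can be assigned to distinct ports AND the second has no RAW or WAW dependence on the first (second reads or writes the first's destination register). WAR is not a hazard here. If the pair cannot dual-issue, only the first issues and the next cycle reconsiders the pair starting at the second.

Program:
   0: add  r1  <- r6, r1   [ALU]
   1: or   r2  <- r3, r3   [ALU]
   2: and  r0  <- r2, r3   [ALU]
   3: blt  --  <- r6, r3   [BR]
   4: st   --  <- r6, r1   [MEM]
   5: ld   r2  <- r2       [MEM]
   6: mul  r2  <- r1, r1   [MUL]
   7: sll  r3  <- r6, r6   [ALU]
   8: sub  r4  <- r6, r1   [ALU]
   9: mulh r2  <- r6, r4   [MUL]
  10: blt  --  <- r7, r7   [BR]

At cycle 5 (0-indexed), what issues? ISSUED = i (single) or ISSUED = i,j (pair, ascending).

ISSUED = 8

0. add or @i0/i1  | pair
1. and blt @i2/i3  | pair
2. st @i4  | no-port MEM/MEM
3. ld @i5  | WAW r2
4. mul sll @i6/i7  | pair
5. sub @i8  | RAW r4
6. mulh @i9  | no-port MUL/BR
7. blt @i10  | tail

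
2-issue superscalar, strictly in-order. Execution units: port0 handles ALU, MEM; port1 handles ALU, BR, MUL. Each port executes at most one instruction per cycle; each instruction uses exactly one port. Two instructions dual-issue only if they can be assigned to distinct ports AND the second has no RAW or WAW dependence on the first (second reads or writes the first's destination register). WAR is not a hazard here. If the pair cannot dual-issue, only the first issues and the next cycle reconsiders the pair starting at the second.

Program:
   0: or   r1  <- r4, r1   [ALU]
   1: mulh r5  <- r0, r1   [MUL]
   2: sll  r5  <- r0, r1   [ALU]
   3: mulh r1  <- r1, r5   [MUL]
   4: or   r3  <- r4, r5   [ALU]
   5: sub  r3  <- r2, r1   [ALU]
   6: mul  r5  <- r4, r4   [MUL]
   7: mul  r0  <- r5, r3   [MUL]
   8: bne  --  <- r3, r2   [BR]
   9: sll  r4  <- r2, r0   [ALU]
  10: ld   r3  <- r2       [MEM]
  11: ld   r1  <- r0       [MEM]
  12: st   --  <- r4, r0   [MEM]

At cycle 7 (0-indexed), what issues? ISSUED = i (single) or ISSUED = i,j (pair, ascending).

c0: i0 or  RAW r1
c1: i1 mulh  WAW r5
c2: i2 sll  RAW r5
c3: i3&i4 mulh or  2-wide
c4: i5&i6 sub mul  2-wide
c5: i7 mul  no-port MUL/BR
c6: i8&i9 bne sll  2-wide
c7: i10 ld  no-port MEM/MEM
c8: i11 ld  no-port MEM/MEM
c9: i12 st  tail

ISSUED = 10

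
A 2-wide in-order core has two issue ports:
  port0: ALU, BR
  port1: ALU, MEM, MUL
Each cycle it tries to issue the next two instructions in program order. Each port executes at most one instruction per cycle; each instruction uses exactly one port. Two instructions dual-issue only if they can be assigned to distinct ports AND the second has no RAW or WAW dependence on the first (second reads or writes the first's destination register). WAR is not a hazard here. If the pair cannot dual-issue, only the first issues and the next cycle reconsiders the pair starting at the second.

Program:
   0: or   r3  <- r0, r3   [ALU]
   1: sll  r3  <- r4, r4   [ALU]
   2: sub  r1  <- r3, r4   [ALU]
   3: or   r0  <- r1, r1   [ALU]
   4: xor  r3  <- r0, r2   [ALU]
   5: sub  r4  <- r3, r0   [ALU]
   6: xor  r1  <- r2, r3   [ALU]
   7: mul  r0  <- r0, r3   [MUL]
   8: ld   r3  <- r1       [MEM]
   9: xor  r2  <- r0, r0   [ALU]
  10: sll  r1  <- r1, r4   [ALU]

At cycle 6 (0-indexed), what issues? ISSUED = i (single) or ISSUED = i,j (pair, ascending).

t=0 i0:or.ALU ; WAW r3
t=1 i1:sll.ALU ; RAW r3
t=2 i2:sub.ALU ; RAW r1
t=3 i3:or.ALU ; RAW r0
t=4 i4:xor.ALU ; RAW r3
t=5 i5/i6:sub.ALU/xor.ALU ; pair
t=6 i7:mul.MUL ; no-port MUL/MEM
t=7 i8/i9:ld.MEM/xor.ALU ; pair
t=8 i10:sll.ALU ; tail

ISSUED = 7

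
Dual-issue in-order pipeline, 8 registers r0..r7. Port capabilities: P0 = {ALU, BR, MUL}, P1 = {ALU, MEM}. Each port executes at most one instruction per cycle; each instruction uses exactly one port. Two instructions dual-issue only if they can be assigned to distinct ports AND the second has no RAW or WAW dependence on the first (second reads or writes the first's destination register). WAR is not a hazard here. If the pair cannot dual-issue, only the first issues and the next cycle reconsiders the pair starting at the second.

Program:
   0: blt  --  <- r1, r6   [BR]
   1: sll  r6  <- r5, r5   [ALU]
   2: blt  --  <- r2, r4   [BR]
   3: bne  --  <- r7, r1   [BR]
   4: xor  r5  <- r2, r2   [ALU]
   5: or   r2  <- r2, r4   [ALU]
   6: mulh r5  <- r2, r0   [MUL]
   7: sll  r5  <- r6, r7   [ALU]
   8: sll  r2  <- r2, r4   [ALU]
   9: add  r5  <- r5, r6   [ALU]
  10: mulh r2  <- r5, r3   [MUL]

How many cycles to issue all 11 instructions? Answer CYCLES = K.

0. blt;sll @i0,i1  | 2-wide
1. blt @i2  | no-port BR/BR
2. bne;xor @i3,i4  | 2-wide
3. or @i5  | RAW r2
4. mulh @i6  | WAW r5
5. sll;sll @i7,i8  | 2-wide
6. add @i9  | RAW r5
7. mulh @i10  | tail

CYCLES = 8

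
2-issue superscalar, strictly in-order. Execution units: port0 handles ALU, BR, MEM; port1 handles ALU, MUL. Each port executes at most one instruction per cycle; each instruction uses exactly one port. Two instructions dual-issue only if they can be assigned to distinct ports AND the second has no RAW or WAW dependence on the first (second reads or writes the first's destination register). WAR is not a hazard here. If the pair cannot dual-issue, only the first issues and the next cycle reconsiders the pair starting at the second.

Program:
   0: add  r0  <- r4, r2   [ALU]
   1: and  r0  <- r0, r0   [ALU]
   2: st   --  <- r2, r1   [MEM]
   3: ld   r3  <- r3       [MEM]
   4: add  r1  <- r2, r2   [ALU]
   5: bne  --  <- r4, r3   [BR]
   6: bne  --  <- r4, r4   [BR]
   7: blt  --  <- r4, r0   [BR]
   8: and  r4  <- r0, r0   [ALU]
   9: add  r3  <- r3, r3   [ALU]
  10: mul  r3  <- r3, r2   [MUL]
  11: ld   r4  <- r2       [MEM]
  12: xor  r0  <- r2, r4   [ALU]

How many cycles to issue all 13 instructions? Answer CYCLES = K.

CYCLES = 9

t=0 i0:add ; RAW+WAW r0
t=1 i1/i2:and+st ; pair
t=2 i3/i4:ld+add ; pair
t=3 i5:bne ; no-port BR/BR
t=4 i6:bne ; no-port BR/BR
t=5 i7/i8:blt+and ; pair
t=6 i9:add ; RAW+WAW r3
t=7 i10/i11:mul+ld ; pair
t=8 i12:xor ; tail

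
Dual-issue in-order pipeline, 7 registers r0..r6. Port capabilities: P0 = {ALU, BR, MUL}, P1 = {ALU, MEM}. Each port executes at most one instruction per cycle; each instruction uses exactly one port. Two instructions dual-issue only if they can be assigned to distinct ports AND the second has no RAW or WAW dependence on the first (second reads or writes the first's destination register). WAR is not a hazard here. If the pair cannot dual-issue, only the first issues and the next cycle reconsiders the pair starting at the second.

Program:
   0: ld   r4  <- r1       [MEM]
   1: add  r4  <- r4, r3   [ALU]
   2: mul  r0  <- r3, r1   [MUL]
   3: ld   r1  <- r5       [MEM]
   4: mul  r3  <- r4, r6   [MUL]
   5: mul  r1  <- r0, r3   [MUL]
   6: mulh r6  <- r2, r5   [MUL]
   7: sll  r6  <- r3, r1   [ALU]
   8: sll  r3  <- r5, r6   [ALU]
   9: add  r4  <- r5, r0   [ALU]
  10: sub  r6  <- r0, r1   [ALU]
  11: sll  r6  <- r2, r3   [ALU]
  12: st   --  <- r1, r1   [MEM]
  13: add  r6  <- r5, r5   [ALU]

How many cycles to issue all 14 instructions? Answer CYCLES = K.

0. ld @i0  | RAW+WAW r4
1. add+mul @i1&i2  | dual
2. ld+mul @i3&i4  | dual
3. mul @i5  | no-port MUL/MUL
4. mulh @i6  | WAW r6
5. sll @i7  | RAW r6
6. sll+add @i8&i9  | dual
7. sub @i10  | WAW r6
8. sll+st @i11&i12  | dual
9. add @i13  | tail

CYCLES = 10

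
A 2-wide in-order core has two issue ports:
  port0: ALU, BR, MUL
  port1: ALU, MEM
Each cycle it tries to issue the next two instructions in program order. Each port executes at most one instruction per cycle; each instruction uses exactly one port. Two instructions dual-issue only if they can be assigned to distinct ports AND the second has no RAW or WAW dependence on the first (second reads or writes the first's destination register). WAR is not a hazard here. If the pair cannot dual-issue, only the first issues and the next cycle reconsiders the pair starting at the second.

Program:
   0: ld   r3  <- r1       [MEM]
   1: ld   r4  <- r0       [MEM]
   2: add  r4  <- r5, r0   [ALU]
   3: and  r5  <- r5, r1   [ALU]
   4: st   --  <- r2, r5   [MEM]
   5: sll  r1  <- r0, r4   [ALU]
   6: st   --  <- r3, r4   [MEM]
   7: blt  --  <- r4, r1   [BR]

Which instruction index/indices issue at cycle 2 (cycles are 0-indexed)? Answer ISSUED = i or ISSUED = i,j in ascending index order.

  cy0 -> i0 (ld) no-port MEM/MEM
  cy1 -> i1 (ld) WAW r4
  cy2 -> i2+i3 (add+and) 2-wide
  cy3 -> i4+i5 (st+sll) 2-wide
  cy4 -> i6+i7 (st+blt) 2-wide

ISSUED = 2,3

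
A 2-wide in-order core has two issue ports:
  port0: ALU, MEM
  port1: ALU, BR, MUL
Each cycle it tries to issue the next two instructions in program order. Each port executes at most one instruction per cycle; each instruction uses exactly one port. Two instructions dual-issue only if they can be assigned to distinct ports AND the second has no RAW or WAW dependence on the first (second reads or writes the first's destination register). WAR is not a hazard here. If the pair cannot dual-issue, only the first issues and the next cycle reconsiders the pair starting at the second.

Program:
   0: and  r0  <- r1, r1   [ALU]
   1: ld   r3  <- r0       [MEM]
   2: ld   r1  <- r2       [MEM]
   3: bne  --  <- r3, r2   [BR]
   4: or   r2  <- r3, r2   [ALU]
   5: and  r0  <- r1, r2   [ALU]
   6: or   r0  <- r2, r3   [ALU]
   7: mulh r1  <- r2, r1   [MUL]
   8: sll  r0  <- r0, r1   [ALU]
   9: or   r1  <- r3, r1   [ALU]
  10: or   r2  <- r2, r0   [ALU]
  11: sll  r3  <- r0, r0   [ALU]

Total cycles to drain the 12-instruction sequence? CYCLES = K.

CYCLES = 8

  cy0 -> i0 (and.ALU) RAW r0
  cy1 -> i1 (ld.MEM) no-port MEM/MEM
  cy2 -> i2&i3 (ld.MEM+bne.BR) pair
  cy3 -> i4 (or.ALU) RAW r2
  cy4 -> i5 (and.ALU) WAW r0
  cy5 -> i6&i7 (or.ALU+mulh.MUL) pair
  cy6 -> i8&i9 (sll.ALU+or.ALU) pair
  cy7 -> i10&i11 (or.ALU+sll.ALU) pair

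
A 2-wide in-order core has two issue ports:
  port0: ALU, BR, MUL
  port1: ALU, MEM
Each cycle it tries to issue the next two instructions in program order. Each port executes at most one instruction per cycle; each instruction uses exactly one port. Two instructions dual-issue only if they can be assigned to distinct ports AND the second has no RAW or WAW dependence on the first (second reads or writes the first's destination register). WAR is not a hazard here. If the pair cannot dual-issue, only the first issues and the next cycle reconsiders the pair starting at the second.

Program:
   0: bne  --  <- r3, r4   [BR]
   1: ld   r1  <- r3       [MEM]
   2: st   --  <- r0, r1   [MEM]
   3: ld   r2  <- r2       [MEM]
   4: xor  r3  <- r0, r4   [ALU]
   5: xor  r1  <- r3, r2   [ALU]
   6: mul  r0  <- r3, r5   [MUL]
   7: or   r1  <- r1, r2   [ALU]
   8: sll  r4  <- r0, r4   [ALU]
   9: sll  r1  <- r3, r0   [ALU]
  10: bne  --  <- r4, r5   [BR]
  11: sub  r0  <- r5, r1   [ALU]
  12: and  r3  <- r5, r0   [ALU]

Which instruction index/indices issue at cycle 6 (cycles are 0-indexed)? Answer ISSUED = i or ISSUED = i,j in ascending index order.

ISSUED = 11

t=0 i0+i1:bne+ld ; 2-wide
t=1 i2:st ; no-port MEM/MEM
t=2 i3+i4:ld+xor ; 2-wide
t=3 i5+i6:xor+mul ; 2-wide
t=4 i7+i8:or+sll ; 2-wide
t=5 i9+i10:sll+bne ; 2-wide
t=6 i11:sub ; RAW r0
t=7 i12:and ; tail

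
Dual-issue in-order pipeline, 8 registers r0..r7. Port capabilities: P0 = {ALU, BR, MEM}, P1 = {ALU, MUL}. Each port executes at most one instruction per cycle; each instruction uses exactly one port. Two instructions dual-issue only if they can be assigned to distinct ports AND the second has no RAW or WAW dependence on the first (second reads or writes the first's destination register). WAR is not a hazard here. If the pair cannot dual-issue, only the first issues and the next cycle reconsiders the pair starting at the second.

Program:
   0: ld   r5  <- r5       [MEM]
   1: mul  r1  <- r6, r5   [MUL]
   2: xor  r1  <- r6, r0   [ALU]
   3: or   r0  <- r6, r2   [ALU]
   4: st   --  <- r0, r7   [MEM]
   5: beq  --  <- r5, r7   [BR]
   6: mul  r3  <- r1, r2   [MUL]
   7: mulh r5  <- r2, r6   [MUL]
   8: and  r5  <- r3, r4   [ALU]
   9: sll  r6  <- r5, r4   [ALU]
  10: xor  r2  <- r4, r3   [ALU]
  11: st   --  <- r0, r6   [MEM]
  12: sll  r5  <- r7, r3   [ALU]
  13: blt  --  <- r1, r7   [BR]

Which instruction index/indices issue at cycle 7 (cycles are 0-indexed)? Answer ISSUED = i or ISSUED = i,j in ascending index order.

[0] i0  ld  -- RAW r5
[1] i1  mul  -- WAW r1
[2] i2,i3  xor;or  -- dual
[3] i4  st  -- no-port MEM/BR
[4] i5,i6  beq;mul  -- dual
[5] i7  mulh  -- WAW r5
[6] i8  and  -- RAW r5
[7] i9,i10  sll;xor  -- dual
[8] i11,i12  st;sll  -- dual
[9] i13  blt  -- tail

ISSUED = 9,10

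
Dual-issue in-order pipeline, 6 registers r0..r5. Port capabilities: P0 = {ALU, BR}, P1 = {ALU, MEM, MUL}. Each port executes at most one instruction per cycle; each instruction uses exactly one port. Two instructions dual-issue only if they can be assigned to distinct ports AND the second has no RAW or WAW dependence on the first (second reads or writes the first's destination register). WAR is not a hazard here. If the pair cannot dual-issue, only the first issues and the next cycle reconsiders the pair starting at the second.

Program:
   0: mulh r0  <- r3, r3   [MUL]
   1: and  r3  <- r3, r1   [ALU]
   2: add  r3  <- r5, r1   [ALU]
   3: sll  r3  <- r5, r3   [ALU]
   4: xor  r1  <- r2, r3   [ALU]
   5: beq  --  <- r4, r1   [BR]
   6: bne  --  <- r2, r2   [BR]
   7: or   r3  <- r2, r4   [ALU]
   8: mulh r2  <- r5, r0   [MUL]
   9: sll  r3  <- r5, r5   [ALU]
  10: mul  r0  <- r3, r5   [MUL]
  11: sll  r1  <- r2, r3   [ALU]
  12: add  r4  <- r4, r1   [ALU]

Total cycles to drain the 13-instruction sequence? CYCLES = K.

#0 head=0: mulh+and i0/i1 dual
#1 head=2: add i2 RAW+WAW r3
#2 head=3: sll i3 RAW r3
#3 head=4: xor i4 RAW r1
#4 head=5: beq i5 no-port BR/BR
#5 head=6: bne+or i6/i7 dual
#6 head=8: mulh+sll i8/i9 dual
#7 head=10: mul+sll i10/i11 dual
#8 head=12: add i12 tail

CYCLES = 9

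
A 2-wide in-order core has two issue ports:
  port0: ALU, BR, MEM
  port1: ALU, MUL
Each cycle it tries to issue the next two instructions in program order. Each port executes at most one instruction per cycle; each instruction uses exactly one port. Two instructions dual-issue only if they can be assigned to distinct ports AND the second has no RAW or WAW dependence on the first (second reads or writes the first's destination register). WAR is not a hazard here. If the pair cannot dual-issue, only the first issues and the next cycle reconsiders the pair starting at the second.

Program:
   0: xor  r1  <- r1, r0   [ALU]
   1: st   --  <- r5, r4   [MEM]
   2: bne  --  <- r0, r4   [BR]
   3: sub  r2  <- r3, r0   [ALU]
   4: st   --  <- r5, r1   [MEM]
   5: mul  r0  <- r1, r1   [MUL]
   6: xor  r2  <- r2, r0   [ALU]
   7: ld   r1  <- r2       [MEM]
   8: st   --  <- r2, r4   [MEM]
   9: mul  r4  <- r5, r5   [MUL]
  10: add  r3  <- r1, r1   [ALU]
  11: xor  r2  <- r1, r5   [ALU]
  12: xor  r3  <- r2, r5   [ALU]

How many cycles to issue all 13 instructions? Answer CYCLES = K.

CYCLES = 8

t=0 i0/i1:xor st ; 2-wide
t=1 i2/i3:bne sub ; 2-wide
t=2 i4/i5:st mul ; 2-wide
t=3 i6:xor ; RAW r2
t=4 i7:ld ; no-port MEM/MEM
t=5 i8/i9:st mul ; 2-wide
t=6 i10/i11:add xor ; 2-wide
t=7 i12:xor ; tail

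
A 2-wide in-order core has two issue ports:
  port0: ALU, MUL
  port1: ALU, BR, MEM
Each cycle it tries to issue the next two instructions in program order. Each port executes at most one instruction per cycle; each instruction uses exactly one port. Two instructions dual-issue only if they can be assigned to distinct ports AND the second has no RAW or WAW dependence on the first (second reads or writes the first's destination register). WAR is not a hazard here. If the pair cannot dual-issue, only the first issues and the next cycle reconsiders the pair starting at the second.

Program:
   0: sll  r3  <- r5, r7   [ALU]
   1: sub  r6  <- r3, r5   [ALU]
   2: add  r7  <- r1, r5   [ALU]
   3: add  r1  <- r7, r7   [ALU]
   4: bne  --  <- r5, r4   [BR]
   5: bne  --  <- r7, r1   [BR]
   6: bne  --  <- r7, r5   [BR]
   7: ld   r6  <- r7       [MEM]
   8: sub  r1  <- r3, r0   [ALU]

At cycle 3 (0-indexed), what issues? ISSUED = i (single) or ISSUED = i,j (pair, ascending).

0. sll.ALU @i0  | RAW r3
1. sub.ALU+add.ALU @i1/i2  | dual
2. add.ALU+bne.BR @i3/i4  | dual
3. bne.BR @i5  | no-port BR/BR
4. bne.BR @i6  | no-port BR/MEM
5. ld.MEM+sub.ALU @i7/i8  | dual

ISSUED = 5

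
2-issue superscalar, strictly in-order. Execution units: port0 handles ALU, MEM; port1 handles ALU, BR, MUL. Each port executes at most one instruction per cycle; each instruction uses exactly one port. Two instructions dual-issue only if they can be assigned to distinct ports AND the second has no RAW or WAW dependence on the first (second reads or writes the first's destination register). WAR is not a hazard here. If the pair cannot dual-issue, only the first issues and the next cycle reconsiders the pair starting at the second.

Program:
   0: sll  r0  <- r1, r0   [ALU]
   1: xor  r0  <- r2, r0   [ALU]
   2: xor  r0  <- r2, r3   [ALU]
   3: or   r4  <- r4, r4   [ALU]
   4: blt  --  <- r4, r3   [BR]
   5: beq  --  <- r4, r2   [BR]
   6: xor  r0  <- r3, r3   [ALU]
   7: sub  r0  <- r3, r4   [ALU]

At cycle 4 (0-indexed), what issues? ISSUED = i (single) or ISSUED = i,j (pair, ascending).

ISSUED = 5,6

t=0 i0:sll ; RAW+WAW r0
t=1 i1:xor ; WAW r0
t=2 i2+i3:xor;or ; dual
t=3 i4:blt ; no-port BR/BR
t=4 i5+i6:beq;xor ; dual
t=5 i7:sub ; tail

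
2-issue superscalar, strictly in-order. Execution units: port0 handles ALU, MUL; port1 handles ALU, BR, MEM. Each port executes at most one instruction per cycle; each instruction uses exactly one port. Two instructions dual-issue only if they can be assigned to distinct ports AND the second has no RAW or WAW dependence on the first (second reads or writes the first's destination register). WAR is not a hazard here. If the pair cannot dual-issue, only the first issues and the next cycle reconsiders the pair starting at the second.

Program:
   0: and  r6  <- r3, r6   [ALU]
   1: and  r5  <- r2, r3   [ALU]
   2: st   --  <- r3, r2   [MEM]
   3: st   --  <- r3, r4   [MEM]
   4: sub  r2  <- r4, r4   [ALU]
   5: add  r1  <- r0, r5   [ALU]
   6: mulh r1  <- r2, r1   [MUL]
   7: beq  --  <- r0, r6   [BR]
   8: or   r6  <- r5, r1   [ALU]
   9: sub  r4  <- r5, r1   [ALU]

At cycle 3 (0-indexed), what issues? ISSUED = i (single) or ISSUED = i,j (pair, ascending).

ISSUED = 5

0. and.ALU+and.ALU @i0&i1  | pair
1. st.MEM @i2  | no-port MEM/MEM
2. st.MEM+sub.ALU @i3&i4  | pair
3. add.ALU @i5  | RAW+WAW r1
4. mulh.MUL+beq.BR @i6&i7  | pair
5. or.ALU+sub.ALU @i8&i9  | pair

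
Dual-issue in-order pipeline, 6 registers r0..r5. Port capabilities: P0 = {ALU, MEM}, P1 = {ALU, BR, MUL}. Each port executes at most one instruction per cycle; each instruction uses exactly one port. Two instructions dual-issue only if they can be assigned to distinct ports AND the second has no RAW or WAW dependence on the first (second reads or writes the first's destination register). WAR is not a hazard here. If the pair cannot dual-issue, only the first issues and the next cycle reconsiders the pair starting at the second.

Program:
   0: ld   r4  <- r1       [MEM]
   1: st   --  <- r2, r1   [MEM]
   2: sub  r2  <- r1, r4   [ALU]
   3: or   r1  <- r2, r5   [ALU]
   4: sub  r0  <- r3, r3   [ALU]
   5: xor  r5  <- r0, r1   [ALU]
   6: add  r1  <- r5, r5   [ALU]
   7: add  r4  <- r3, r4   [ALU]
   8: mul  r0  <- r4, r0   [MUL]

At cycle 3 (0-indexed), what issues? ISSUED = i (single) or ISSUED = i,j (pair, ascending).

[0] i0  ld.MEM  -- no-port MEM/MEM
[1] i1&i2  st.MEM+sub.ALU  -- pair
[2] i3&i4  or.ALU+sub.ALU  -- pair
[3] i5  xor.ALU  -- RAW r5
[4] i6&i7  add.ALU+add.ALU  -- pair
[5] i8  mul.MUL  -- tail

ISSUED = 5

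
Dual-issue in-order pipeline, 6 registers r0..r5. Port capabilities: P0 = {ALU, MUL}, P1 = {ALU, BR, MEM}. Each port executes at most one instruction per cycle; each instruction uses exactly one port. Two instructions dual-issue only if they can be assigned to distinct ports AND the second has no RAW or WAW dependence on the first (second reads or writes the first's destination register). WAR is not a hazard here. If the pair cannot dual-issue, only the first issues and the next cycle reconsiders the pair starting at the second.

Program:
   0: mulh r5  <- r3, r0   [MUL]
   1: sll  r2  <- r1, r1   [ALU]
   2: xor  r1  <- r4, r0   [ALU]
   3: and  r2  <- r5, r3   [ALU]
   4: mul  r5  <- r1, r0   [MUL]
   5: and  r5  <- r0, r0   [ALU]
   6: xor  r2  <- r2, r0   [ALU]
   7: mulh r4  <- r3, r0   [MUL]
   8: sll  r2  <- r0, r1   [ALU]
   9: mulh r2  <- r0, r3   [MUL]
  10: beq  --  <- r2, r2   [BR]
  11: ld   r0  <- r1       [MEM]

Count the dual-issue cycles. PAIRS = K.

[0] i0,i1  mulh sll  -- dual
[1] i2,i3  xor and  -- dual
[2] i4  mul  -- WAW r5
[3] i5,i6  and xor  -- dual
[4] i7,i8  mulh sll  -- dual
[5] i9  mulh  -- RAW r2
[6] i10  beq  -- no-port BR/MEM
[7] i11  ld  -- tail

PAIRS = 4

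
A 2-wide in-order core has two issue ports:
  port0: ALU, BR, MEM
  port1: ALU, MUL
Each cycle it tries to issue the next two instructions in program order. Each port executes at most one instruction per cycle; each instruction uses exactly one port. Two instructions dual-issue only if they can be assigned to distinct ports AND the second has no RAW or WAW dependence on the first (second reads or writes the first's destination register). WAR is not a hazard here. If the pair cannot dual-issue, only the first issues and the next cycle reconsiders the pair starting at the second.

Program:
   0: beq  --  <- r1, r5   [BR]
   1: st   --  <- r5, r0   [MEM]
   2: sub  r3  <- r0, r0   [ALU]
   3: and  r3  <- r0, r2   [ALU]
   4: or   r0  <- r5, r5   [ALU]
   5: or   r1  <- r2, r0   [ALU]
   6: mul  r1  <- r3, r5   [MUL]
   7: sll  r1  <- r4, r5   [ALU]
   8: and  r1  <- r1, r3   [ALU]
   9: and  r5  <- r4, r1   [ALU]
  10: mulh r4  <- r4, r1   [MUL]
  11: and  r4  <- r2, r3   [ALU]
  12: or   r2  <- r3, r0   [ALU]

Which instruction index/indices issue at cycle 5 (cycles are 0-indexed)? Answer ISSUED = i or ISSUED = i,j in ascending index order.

c0: i0 beq  no-port BR/MEM
c1: i1/i2 st sub  2-wide
c2: i3/i4 and or  2-wide
c3: i5 or  WAW r1
c4: i6 mul  WAW r1
c5: i7 sll  RAW+WAW r1
c6: i8 and  RAW r1
c7: i9/i10 and mulh  2-wide
c8: i11/i12 and or  2-wide

ISSUED = 7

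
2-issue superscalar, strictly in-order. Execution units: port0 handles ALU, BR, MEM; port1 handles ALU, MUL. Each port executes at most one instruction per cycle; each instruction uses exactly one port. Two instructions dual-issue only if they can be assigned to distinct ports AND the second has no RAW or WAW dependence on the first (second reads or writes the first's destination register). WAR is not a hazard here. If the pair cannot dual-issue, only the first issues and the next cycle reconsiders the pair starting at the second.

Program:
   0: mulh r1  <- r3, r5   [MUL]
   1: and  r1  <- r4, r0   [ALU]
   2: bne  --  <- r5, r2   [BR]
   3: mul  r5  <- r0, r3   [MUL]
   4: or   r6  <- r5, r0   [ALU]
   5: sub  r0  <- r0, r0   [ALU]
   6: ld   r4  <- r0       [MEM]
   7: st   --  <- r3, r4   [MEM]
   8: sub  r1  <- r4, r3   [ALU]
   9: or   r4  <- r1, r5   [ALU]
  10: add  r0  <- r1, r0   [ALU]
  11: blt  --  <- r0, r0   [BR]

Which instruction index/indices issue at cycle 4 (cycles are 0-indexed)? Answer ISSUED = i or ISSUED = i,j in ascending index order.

ISSUED = 6

[0] i0  mulh.MUL  -- WAW r1
[1] i1,i2  and.ALU;bne.BR  -- 2-wide
[2] i3  mul.MUL  -- RAW r5
[3] i4,i5  or.ALU;sub.ALU  -- 2-wide
[4] i6  ld.MEM  -- no-port MEM/MEM
[5] i7,i8  st.MEM;sub.ALU  -- 2-wide
[6] i9,i10  or.ALU;add.ALU  -- 2-wide
[7] i11  blt.BR  -- tail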